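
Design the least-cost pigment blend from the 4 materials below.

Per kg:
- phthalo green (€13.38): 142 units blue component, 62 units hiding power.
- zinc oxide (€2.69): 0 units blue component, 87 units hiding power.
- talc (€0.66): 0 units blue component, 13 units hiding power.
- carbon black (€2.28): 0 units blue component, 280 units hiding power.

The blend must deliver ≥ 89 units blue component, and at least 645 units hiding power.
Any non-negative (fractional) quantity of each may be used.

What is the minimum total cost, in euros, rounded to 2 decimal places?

This is a linear program. Let x1 = kg of phthalo green, x2 = kg of zinc oxide, x3 = kg of talc, x4 = kg of carbon black.
Minimise 13.38x1 + 2.69x2 + 0.66x3 + 2.28x4 with:
  142x1 ≥ 89   (blue component)
  62x1 + 87x2 + 13x3 + 280x4 ≥ 645   (hiding power)
  x1, x2, x3, x4 ≥ 0.
The optimal basis is {phthalo green, carbon black}; zinc oxide, talc drop out. The blue component and hiding power requirements are met with equality.
Solving gives x1 = 0.6268, x4 = 2.165.
Cost = 13.38·0.6268 + 2.28·2.165 = 13.3228.

€13.32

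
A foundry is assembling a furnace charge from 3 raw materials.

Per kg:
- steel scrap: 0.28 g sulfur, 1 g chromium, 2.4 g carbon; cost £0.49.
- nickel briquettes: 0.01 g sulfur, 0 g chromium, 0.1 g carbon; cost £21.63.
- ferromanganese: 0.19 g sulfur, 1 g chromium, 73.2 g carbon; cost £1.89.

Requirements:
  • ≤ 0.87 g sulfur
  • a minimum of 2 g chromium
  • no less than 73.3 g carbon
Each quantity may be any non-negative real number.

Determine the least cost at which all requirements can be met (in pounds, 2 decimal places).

Let x1 = kg of steel scrap, x2 = kg of nickel briquettes, x3 = kg of ferromanganese.
min 0.49x1 + 21.63x2 + 1.89x3 subject to:
  0.28x1 + 0.01x2 + 0.19x3 ≤ 0.87   (sulfur)
  1x1 + 1x3 ≥ 2   (chromium)
  2.4x1 + 0.1x2 + 73.2x3 ≥ 73.3   (carbon)
  x1, x2, x3 ≥ 0.
The cheapest feasible vertex uses only steel scrap, ferromanganese; nickel briquettes is not used. Binding constraints: chromium and carbon.
That vertex is x1 = 1.032, x3 = 0.9675.
Hence cost = 0.49·1.032 + 1.89·0.9675 = £2.3343.

£2.33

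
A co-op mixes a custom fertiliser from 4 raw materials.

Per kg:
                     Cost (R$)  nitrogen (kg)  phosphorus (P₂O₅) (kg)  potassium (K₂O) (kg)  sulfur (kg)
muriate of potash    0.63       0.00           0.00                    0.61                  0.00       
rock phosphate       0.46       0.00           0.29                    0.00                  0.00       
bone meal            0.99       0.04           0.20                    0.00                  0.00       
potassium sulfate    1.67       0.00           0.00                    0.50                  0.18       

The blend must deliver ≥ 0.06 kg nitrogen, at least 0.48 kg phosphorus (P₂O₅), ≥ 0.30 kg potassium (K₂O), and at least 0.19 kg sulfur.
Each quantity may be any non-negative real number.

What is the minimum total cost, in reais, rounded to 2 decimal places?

Let x1 = kg of muriate of potash, x2 = kg of rock phosphate, x3 = kg of bone meal, x4 = kg of potassium sulfate.
Minimise 0.63x1 + 0.46x2 + 0.99x3 + 1.67x4 with:
  0.04x3 ≥ 0.06   (nitrogen)
  0.29x2 + 0.2x3 ≥ 0.48   (phosphorus (P₂O₅))
  0.61x1 + 0.5x4 ≥ 0.3   (potassium (K₂O))
  0.18x4 ≥ 0.19   (sulfur)
  x1, x2, x3, x4 ≥ 0.
The cheapest feasible vertex uses only rock phosphate, bone meal, potassium sulfate; muriate of potash is not used. The nitrogen, phosphorus (P₂O₅), sulfur requirements are met with equality.
That vertex is x2 = 0.6207, x3 = 1.5, x4 = 1.056.
Hence cost = 0.46·0.6207 + 0.99·1.5 + 1.67·1.056 = R$3.5340.

R$3.53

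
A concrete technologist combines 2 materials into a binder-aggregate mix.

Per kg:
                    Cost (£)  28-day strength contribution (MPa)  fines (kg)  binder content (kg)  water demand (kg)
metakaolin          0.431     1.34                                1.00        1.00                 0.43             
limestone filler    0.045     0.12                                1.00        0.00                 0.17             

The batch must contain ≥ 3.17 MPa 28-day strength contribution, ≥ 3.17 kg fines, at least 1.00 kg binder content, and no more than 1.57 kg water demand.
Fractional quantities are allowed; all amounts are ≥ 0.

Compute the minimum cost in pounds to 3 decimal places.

£1.025

This is a linear program. Let x1 = kg of metakaolin, x2 = kg of limestone filler.
min 0.431x1 + 0.045x2 s.t.:
  1.34x1 + 0.12x2 ≥ 3.17   (28-day strength contribution)
  1x1 + 1x2 ≥ 3.17   (fines)
  1x1 ≥ 1   (binder content)
  0.43x1 + 0.17x2 ≤ 1.57   (water demand)
  x1, x2 ≥ 0.
Both inputs are positive at the optimum. There the 28-day strength contribution and fines constraints are tight.
Optimal quantities: metakaolin = 2.287 kg, limestone filler = 0.8834 kg.
Cost = 0.431·2.287 + 0.045·0.8834 = 1.02545.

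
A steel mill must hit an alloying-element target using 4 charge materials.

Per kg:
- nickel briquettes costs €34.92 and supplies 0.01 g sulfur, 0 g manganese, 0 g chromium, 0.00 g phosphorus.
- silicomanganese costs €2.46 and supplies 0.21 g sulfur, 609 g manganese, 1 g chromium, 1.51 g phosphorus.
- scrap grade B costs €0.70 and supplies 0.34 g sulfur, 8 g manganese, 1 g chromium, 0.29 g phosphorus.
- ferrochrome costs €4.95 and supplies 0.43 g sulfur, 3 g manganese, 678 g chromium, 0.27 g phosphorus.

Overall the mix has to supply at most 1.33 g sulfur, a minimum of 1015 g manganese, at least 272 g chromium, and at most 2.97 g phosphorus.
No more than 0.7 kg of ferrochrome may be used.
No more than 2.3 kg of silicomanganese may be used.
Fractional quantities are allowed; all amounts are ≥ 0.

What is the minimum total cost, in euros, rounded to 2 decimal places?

Treat it as an LP. Let x1 = kg of nickel briquettes, x2 = kg of silicomanganese, x3 = kg of scrap grade B, x4 = kg of ferrochrome.
Minimize 34.92x1 + 2.46x2 + 0.7x3 + 4.95x4 subject to:
  0.01x1 + 0.21x2 + 0.34x3 + 0.43x4 ≤ 1.33   (sulfur)
  609x2 + 8x3 + 3x4 ≥ 1015   (manganese)
  1x2 + 1x3 + 678x4 ≥ 272   (chromium)
  1.51x2 + 0.29x3 + 0.27x4 ≤ 2.97   (phosphorus)
  x4 ≤ 0.7
  x2 ≤ 2.3
  x1, x2, x3, x4 ≥ 0.
The optimal basis is {silicomanganese, ferrochrome}; nickel briquettes, scrap grade B drop out. Binding constraints: manganese and chromium.
Optimal quantities: silicomanganese = 1.665 kg, ferrochrome = 0.3987 kg.
Objective = 2.46·1.665 + 4.95·0.3987 = 6.0695.

€6.07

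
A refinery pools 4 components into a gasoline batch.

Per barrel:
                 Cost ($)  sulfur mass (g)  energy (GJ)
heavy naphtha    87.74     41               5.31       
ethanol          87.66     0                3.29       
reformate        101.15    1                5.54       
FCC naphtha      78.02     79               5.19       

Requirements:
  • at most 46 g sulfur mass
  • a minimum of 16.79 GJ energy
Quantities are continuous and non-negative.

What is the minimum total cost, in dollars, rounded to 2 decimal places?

$296.67

Let x1 = barrels of heavy naphtha, x2 = barrels of ethanol, x3 = barrels of reformate, x4 = barrels of FCC naphtha.
min 87.74x1 + 87.66x2 + 101.15x3 + 78.02x4 with:
  41x1 + 1x3 + 79x4 ≤ 46   (sulfur mass)
  5.31x1 + 3.29x2 + 5.54x3 + 5.19x4 ≥ 16.79   (energy)
  x1, x2, x3, x4 ≥ 0.
The minimum-cost mix takes nothing from ethanol, FCC naphtha — only heavy naphtha, reformate. The sulfur mass and energy requirements are met with equality.
So heavy naphtha = 1.0731 barrels, reformate = 2.0021 barrels.
Objective = 87.74·1.0731 + 101.15·2.0021 = 296.6662.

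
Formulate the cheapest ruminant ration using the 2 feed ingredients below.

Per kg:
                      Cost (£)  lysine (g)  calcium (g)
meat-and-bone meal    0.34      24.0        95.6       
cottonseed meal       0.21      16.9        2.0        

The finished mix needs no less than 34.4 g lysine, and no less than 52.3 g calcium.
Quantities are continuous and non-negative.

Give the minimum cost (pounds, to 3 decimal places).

This is a linear program. Let x1 = kg of meat-and-bone meal, x2 = kg of cottonseed meal.
Minimize 0.34x1 + 0.21x2 s.t.:
  24x1 + 16.9x2 ≥ 34.4   (lysine)
  95.6x1 + 2x2 ≥ 52.3   (calcium)
  x1, x2 ≥ 0.
Both inputs are positive at the optimum. There the lysine and calcium constraints are tight.
That vertex is x1 = 0.5199, x2 = 1.297.
Cost = 0.34·0.5199 + 0.21·1.297 = 0.44914.

£0.449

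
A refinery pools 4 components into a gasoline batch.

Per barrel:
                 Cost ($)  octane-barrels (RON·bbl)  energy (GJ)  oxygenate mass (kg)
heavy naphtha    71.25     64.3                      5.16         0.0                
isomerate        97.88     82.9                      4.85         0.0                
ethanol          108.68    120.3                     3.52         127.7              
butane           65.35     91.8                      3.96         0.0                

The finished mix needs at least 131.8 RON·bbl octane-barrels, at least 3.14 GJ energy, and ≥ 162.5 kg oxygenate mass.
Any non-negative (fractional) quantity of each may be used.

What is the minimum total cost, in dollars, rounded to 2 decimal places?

$138.30

This is a linear program. Let x1 = barrels of heavy naphtha, x2 = barrels of isomerate, x3 = barrels of ethanol, x4 = barrels of butane.
min 71.25x1 + 97.88x2 + 108.68x3 + 65.35x4 with:
  64.3x1 + 82.9x2 + 120.3x3 + 91.8x4 ≥ 131.8   (octane-barrels)
  5.16x1 + 4.85x2 + 3.52x3 + 3.96x4 ≥ 3.14   (energy)
  127.7x3 ≥ 162.5   (oxygenate mass)
  x1, x2, x3, x4 ≥ 0.
The minimum-cost mix takes nothing from heavy naphtha, isomerate, butane — only ethanol. Binding constraint: oxygenate mass.
Solving gives x3 = 1.2725.
Total cost: 108.68·1.2725 = 138.2953.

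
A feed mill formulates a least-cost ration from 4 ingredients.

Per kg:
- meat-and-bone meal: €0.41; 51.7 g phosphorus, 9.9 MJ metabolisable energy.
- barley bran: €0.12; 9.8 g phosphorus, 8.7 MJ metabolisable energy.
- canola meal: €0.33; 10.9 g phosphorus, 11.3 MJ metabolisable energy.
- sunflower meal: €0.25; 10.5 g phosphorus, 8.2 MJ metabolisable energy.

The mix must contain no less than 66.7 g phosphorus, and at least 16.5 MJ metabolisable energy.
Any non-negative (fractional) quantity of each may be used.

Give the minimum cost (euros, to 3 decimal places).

Treat it as an LP. Let x1 = kg of meat-and-bone meal, x2 = kg of barley bran, x3 = kg of canola meal, x4 = kg of sunflower meal.
Minimize 0.41x1 + 0.12x2 + 0.33x3 + 0.25x4 subject to:
  51.7x1 + 9.8x2 + 10.9x3 + 10.5x4 ≥ 66.7   (phosphorus)
  9.9x1 + 8.7x2 + 11.3x3 + 8.2x4 ≥ 16.5   (metabolisable energy)
  x1, x2, x3, x4 ≥ 0.
The cheapest feasible vertex uses only meat-and-bone meal, barley bran; canola meal, sunflower meal are not used. Binding constraints: phosphorus and metabolisable energy.
Optimal quantities: meat-and-bone meal = 1.187 kg, barley bran = 0.5463 kg.
Cost = 0.41·1.187 + 0.12·0.5463 = 0.55223.

€0.552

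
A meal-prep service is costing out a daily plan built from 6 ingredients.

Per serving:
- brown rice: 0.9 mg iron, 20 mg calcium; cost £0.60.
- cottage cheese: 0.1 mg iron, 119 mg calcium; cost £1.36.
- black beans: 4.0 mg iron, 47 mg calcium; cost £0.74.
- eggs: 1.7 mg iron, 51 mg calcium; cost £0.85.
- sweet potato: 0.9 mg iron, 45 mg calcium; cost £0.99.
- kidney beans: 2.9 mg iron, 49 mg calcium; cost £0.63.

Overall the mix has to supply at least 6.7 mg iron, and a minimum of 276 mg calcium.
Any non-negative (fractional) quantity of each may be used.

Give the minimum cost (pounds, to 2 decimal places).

£3.31

This is a linear program. Let x1 = servings of brown rice, x2 = servings of cottage cheese, x3 = servings of black beans, x4 = servings of eggs, x5 = servings of sweet potato, x6 = servings of kidney beans.
Minimise 0.6x1 + 1.36x2 + 0.74x3 + 0.85x4 + 0.99x5 + 0.63x6 s.t.:
  0.9x1 + 0.1x2 + 4x3 + 1.7x4 + 0.9x5 + 2.9x6 ≥ 6.7   (iron)
  20x1 + 119x2 + 47x3 + 51x4 + 45x5 + 49x6 ≥ 276   (calcium)
  x1, x2, x3, x4, x5, x6 ≥ 0.
The optimal basis is {cottage cheese, kidney beans}; brown rice, black beans, eggs, sweet potato drop out. There the iron and calcium constraints are tight.
So cottage cheese = 1.388 servings, kidney beans = 2.262 servings.
Hence cost = 1.36·1.388 + 0.63·2.262 = £3.3127.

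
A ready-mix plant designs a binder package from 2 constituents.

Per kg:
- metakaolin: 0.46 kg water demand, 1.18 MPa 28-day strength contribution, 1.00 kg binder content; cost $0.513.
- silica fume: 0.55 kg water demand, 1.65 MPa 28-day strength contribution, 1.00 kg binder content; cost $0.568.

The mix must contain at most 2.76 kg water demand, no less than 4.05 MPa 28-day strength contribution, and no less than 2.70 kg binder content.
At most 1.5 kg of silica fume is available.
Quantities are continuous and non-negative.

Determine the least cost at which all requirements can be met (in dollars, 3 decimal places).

$1.537

This is a linear program. Let x1 = kg of metakaolin, x2 = kg of silica fume.
min 0.513x1 + 0.568x2 with:
  0.46x1 + 0.55x2 ≤ 2.76   (water demand)
  1.18x1 + 1.65x2 ≥ 4.05   (28-day strength contribution)
  1x1 + 1x2 ≥ 2.7   (binder content)
  x2 ≤ 1.5
  x1, x2 ≥ 0.
Both inputs are positive at the optimum. There the 28-day strength contribution and the silica fume cap constraints are tight.
So metakaolin = 1.335 kg, silica fume = 1.5 kg.
Cost = 0.513·1.335 + 0.568·1.5 = 1.53686.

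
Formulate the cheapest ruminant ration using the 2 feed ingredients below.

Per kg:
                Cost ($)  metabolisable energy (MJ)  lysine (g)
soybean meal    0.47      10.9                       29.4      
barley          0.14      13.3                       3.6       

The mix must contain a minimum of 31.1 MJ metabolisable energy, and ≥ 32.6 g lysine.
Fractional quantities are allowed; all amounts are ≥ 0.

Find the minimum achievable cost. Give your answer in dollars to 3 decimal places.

$0.652

Let x1 = kg of soybean meal, x2 = kg of barley.
min 0.47x1 + 0.14x2 with:
  10.9x1 + 13.3x2 ≥ 31.1   (metabolisable energy)
  29.4x1 + 3.6x2 ≥ 32.6   (lysine)
  x1, x2 ≥ 0.
Both inputs are positive at the optimum. The metabolisable energy and lysine requirements are met with equality.
Solving gives x1 = 0.9143, x2 = 1.589.
Hence cost = 0.47·0.9143 + 0.14·1.589 = $0.65218.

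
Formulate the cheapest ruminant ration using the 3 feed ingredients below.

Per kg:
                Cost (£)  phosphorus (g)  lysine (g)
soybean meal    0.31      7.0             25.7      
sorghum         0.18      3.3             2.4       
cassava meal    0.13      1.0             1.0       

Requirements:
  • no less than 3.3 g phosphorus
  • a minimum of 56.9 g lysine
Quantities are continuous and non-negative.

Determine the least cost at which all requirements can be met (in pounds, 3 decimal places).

Let x1 = kg of soybean meal, x2 = kg of sorghum, x3 = kg of cassava meal.
min 0.31x1 + 0.18x2 + 0.13x3 with:
  7x1 + 3.3x2 + 1x3 ≥ 3.3   (phosphorus)
  25.7x1 + 2.4x2 + 1x3 ≥ 56.9   (lysine)
  x1, x2, x3 ≥ 0.
The optimal basis is {soybean meal}; sorghum, cassava meal drop out. Binding constraint: lysine.
So soybean meal = 2.214 kg.
Objective = 0.31·2.214 = 0.68634.

£0.686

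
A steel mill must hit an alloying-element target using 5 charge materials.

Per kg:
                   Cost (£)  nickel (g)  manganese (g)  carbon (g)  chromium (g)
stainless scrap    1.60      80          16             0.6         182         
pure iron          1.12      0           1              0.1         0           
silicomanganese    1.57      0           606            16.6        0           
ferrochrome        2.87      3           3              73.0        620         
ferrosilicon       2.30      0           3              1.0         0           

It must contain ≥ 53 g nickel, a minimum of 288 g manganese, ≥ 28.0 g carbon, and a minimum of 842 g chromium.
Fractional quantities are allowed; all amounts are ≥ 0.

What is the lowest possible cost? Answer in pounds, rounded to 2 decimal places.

Treat it as an LP. Let x1 = kg of stainless scrap, x2 = kg of pure iron, x3 = kg of silicomanganese, x4 = kg of ferrochrome, x5 = kg of ferrosilicon.
Minimise 1.6x1 + 1.12x2 + 1.57x3 + 2.87x4 + 2.3x5 s.t.:
  80x1 + 3x4 ≥ 53   (nickel)
  16x1 + 1x2 + 606x3 + 3x4 + 3x5 ≥ 288   (manganese)
  0.6x1 + 0.1x2 + 16.6x3 + 73x4 + 1x5 ≥ 28   (carbon)
  182x1 + 620x4 ≥ 842   (chromium)
  x1, x2, x3, x4, x5 ≥ 0.
The cheapest feasible vertex uses only stainless scrap, silicomanganese, ferrochrome; pure iron, ferrosilicon are not used. The nickel, manganese, chromium requirements are met with equality.
Optimal quantities: stainless scrap = 0.6184 kg, silicomanganese = 0.4531 kg, ferrochrome = 1.177 kg.
Total cost: 1.6·0.6184 + 1.57·0.4531 + 2.87·1.177 = 5.0788.

£5.08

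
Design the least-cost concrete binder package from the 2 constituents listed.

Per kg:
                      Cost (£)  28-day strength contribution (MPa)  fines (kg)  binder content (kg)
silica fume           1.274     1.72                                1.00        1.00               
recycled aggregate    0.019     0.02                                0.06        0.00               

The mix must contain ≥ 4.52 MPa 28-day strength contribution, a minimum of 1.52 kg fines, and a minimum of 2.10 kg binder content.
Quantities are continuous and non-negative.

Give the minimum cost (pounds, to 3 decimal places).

£3.348

Treat it as an LP. Let x1 = kg of silica fume, x2 = kg of recycled aggregate.
min 1.274x1 + 0.019x2 with:
  1.72x1 + 0.02x2 ≥ 4.52   (28-day strength contribution)
  1x1 + 0.06x2 ≥ 1.52   (fines)
  1x1 ≥ 2.1   (binder content)
  x1, x2 ≥ 0.
The minimum-cost mix takes nothing from recycled aggregate — only silica fume. The 28-day strength contribution requirement is met with equality.
Optimal quantities: silica fume = 2.628 kg.
Objective = 1.274·2.628 = 3.34807.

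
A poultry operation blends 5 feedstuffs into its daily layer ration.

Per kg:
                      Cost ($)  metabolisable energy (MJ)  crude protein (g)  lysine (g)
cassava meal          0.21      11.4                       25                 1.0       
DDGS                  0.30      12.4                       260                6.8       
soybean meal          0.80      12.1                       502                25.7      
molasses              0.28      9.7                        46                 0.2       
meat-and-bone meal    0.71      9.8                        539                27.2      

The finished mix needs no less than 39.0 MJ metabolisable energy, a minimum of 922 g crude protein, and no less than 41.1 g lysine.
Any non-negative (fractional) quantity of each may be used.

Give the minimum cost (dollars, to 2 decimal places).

$1.37

Let x1 = kg of cassava meal, x2 = kg of DDGS, x3 = kg of soybean meal, x4 = kg of molasses, x5 = kg of meat-and-bone meal.
min 0.21x1 + 0.3x2 + 0.8x3 + 0.28x4 + 0.71x5 with:
  11.4x1 + 12.4x2 + 12.1x3 + 9.7x4 + 9.8x5 ≥ 39   (metabolisable energy)
  25x1 + 260x2 + 502x3 + 46x4 + 539x5 ≥ 922   (crude protein)
  1x1 + 6.8x2 + 25.7x3 + 0.2x4 + 27.2x5 ≥ 41.1   (lysine)
  x1, x2, x3, x4, x5 ≥ 0.
At the optimum only DDGS, meat-and-bone meal are positive (cassava meal, soybean meal, molasses = 0). Binding constraints: metabolisable energy and lysine.
So DDGS = 2.431 kg, meat-and-bone meal = 0.9032 kg.
Total cost: 0.3·2.431 + 0.71·0.9032 = 1.3706.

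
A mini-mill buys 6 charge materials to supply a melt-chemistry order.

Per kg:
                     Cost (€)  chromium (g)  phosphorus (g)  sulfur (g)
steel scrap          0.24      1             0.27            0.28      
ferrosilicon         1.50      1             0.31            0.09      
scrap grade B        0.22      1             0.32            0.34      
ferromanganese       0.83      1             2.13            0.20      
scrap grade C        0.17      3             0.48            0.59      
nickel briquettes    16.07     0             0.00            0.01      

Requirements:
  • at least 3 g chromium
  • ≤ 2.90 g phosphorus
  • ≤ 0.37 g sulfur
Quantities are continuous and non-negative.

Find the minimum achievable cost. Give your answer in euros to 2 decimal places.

Let x1 = kg of steel scrap, x2 = kg of ferrosilicon, x3 = kg of scrap grade B, x4 = kg of ferromanganese, x5 = kg of scrap grade C, x6 = kg of nickel briquettes.
min 0.24x1 + 1.5x2 + 0.22x3 + 0.83x4 + 0.17x5 + 16.07x6 with:
  1x1 + 1x2 + 1x3 + 1x4 + 3x5 ≥ 3   (chromium)
  0.27x1 + 0.31x2 + 0.32x3 + 2.13x4 + 0.48x5 ≤ 2.9   (phosphorus)
  0.28x1 + 0.09x2 + 0.34x3 + 0.2x4 + 0.59x5 + 0.01x6 ≤ 0.37   (sulfur)
  x1, x2, x3, x4, x5, x6 ≥ 0.
At the optimum only ferrosilicon, scrap grade C are positive (steel scrap, scrap grade B, ferromanganese, nickel briquettes = 0). Binding constraints: chromium and sulfur.
Solving gives x2 = 2.062, x5 = 0.3125.
Total cost: 1.5·2.062 + 0.17·0.3125 = 3.1461.

€3.15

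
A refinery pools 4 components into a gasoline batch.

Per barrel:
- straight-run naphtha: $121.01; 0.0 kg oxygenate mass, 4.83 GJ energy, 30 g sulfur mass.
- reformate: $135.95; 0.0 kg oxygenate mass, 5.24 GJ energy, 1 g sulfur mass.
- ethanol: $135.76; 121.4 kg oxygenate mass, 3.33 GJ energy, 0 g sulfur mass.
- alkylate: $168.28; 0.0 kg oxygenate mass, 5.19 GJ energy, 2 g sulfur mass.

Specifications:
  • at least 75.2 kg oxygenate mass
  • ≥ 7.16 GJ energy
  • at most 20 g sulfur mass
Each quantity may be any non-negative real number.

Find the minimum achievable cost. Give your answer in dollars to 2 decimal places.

Treat it as an LP. Let x1 = barrels of straight-run naphtha, x2 = barrels of reformate, x3 = barrels of ethanol, x4 = barrels of alkylate.
min 121.01x1 + 135.95x2 + 135.76x3 + 168.28x4 with:
  121.4x3 ≥ 75.2   (oxygenate mass)
  4.83x1 + 5.24x2 + 3.33x3 + 5.19x4 ≥ 7.16   (energy)
  30x1 + 1x2 + 2x4 ≤ 20   (sulfur mass)
  x1, x2, x3, x4 ≥ 0.
The minimum-cost mix takes nothing from alkylate — only straight-run naphtha, reformate, ethanol. Binding constraints: oxygenate mass, energy, sulfur mass.
That vertex is x1 = 0.65435, x2 = 0.36961, x3 = 0.61944.
Hence cost = 121.01·0.65435 + 135.95·0.36961 + 135.76·0.61944 = $213.5265.

$213.53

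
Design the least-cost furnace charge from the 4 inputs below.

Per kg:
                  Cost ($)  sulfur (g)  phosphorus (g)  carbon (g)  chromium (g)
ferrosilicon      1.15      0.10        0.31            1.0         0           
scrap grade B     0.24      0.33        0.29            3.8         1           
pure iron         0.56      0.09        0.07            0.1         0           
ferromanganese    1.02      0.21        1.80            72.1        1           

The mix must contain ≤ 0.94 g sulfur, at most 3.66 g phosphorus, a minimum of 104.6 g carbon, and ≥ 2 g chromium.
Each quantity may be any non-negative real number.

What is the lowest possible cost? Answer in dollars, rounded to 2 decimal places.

This is a linear program. Let x1 = kg of ferrosilicon, x2 = kg of scrap grade B, x3 = kg of pure iron, x4 = kg of ferromanganese.
min 1.15x1 + 0.24x2 + 0.56x3 + 1.02x4 with:
  0.1x1 + 0.33x2 + 0.09x3 + 0.21x4 ≤ 0.94   (sulfur)
  0.31x1 + 0.29x2 + 0.07x3 + 1.8x4 ≤ 3.66   (phosphorus)
  1x1 + 3.8x2 + 0.1x3 + 72.1x4 ≥ 104.6   (carbon)
  1x2 + 1x4 ≥ 2   (chromium)
  x1, x2, x3, x4 ≥ 0.
The optimal basis is {scrap grade B, ferromanganese}; ferrosilicon, pure iron drop out. Binding constraints: carbon and chromium.
Optimal quantities: scrap grade B = 0.5798 kg, ferromanganese = 1.42 kg.
Cost = 0.24·0.5798 + 1.02·1.42 = 1.5876.

$1.59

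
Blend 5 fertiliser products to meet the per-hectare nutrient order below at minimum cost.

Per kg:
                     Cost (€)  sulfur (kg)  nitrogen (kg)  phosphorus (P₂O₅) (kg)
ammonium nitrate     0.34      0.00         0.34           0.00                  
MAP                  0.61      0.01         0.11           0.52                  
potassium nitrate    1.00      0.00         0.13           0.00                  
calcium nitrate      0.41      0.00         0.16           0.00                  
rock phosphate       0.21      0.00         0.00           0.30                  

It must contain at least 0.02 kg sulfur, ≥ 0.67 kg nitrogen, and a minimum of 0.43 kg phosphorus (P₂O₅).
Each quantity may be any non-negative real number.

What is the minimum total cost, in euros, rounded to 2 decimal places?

This is a linear program. Let x1 = kg of ammonium nitrate, x2 = kg of MAP, x3 = kg of potassium nitrate, x4 = kg of calcium nitrate, x5 = kg of rock phosphate.
min 0.34x1 + 0.61x2 + 1x3 + 0.41x4 + 0.21x5 s.t.:
  0.01x2 ≥ 0.02   (sulfur)
  0.34x1 + 0.11x2 + 0.13x3 + 0.16x4 ≥ 0.67   (nitrogen)
  0.52x2 + 0.3x5 ≥ 0.43   (phosphorus (P₂O₅))
  x1, x2, x3, x4, x5 ≥ 0.
The optimal basis is {ammonium nitrate, MAP}; potassium nitrate, calcium nitrate, rock phosphate drop out. There the sulfur and nitrogen constraints are tight.
Solving gives x1 = 1.324, x2 = 2.
Total cost: 0.34·1.324 + 0.61·2 = 1.6702.

€1.67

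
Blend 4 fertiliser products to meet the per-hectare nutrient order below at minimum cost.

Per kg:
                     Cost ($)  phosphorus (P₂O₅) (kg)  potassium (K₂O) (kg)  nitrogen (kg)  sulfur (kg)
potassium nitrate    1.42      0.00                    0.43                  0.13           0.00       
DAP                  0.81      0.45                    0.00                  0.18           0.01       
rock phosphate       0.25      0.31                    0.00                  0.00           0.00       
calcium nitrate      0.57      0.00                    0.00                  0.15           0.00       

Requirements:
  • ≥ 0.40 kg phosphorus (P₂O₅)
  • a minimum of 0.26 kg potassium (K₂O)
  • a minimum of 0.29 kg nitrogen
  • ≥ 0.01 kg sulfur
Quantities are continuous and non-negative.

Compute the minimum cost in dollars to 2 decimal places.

Let x1 = kg of potassium nitrate, x2 = kg of DAP, x3 = kg of rock phosphate, x4 = kg of calcium nitrate.
min 1.42x1 + 0.81x2 + 0.25x3 + 0.57x4 s.t.:
  0.45x2 + 0.31x3 ≥ 0.4   (phosphorus (P₂O₅))
  0.43x1 ≥ 0.26   (potassium (K₂O))
  0.13x1 + 0.18x2 + 0.15x4 ≥ 0.29   (nitrogen)
  0.01x2 ≥ 0.01   (sulfur)
  x1, x2, x3, x4 ≥ 0.
The minimum-cost mix takes nothing from rock phosphate — only potassium nitrate, DAP, calcium nitrate. There the potassium (K₂O), nitrogen, sulfur constraints are tight.
That vertex is x1 = 0.6047, x2 = 1, x4 = 0.2093.
Total cost: 1.42·0.6047 + 0.81·1 + 0.57·0.2093 = 1.7880.

$1.79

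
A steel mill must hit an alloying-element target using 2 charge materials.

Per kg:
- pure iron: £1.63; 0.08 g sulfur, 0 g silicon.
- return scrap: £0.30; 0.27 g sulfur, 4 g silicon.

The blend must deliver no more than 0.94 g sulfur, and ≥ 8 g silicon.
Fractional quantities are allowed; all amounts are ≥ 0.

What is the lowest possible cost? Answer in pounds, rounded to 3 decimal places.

£0.600

Treat it as an LP. Let x1 = kg of pure iron, x2 = kg of return scrap.
Minimize 1.63x1 + 0.3x2 subject to:
  0.08x1 + 0.27x2 ≤ 0.94   (sulfur)
  4x2 ≥ 8   (silicon)
  x1, x2 ≥ 0.
At the optimum only return scrap is positive (pure iron = 0). The silicon requirement is met with equality.
Solving gives x2 = 2.
Total cost: 0.3·2 = 0.60000.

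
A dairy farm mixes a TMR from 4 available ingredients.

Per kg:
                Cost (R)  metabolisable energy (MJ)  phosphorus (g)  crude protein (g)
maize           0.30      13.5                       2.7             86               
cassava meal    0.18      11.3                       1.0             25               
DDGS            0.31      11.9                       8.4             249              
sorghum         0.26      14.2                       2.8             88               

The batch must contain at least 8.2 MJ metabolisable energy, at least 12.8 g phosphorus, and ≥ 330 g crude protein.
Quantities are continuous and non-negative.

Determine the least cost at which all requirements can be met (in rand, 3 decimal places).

R0.472

Set it up as a linear program. Let x1 = kg of maize, x2 = kg of cassava meal, x3 = kg of DDGS, x4 = kg of sorghum.
min 0.3x1 + 0.18x2 + 0.31x3 + 0.26x4 with:
  13.5x1 + 11.3x2 + 11.9x3 + 14.2x4 ≥ 8.2   (metabolisable energy)
  2.7x1 + 1x2 + 8.4x3 + 2.8x4 ≥ 12.8   (phosphorus)
  86x1 + 25x2 + 249x3 + 88x4 ≥ 330   (crude protein)
  x1, x2, x3, x4 ≥ 0.
The optimal basis is {DDGS}; maize, cassava meal, sorghum drop out. Binding constraint: phosphorus.
So DDGS = 1.524 kg.
Objective = 0.31·1.524 = 0.47244.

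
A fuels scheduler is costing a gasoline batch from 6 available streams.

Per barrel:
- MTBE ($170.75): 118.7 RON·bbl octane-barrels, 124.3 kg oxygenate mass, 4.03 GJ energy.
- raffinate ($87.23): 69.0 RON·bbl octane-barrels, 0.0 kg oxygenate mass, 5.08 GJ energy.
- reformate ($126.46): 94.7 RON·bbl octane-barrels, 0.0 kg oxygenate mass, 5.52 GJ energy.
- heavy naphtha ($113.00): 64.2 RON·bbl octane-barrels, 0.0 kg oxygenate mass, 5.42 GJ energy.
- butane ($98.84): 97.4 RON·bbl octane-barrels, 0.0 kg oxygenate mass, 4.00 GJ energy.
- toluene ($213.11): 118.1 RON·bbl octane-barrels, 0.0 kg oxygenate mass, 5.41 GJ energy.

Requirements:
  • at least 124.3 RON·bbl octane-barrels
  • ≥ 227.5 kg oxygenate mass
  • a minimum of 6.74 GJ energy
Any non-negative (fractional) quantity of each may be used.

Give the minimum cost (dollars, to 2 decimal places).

Let x1 = barrels of MTBE, x2 = barrels of raffinate, x3 = barrels of reformate, x4 = barrels of heavy naphtha, x5 = barrels of butane, x6 = barrels of toluene.
Minimise 170.75x1 + 87.23x2 + 126.46x3 + 113x4 + 98.84x5 + 213.11x6 subject to:
  118.7x1 + 69x2 + 94.7x3 + 64.2x4 + 97.4x5 + 118.1x6 ≥ 124.3   (octane-barrels)
  124.3x1 ≥ 227.5   (oxygenate mass)
  4.03x1 + 5.08x2 + 5.52x3 + 5.42x4 + 4x5 + 5.41x6 ≥ 6.74   (energy)
  x1, x2, x3, x4, x5, x6 ≥ 0.
The cheapest feasible vertex uses only MTBE; raffinate, reformate, heavy naphtha, butane, toluene are not used. Binding constraint: oxygenate mass.
So MTBE = 1.83025 barrels.
Cost = 170.75·1.83025 = 312.5152.

$312.52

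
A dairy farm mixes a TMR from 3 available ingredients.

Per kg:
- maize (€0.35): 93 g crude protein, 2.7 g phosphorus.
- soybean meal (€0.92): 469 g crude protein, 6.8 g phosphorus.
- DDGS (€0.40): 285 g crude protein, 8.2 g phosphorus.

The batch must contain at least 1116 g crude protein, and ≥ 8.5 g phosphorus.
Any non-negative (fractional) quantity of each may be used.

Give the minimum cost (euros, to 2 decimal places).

Let x1 = kg of maize, x2 = kg of soybean meal, x3 = kg of DDGS.
Minimise 0.35x1 + 0.92x2 + 0.4x3 with:
  93x1 + 469x2 + 285x3 ≥ 1116   (crude protein)
  2.7x1 + 6.8x2 + 8.2x3 ≥ 8.5   (phosphorus)
  x1, x2, x3 ≥ 0.
The minimum-cost mix takes nothing from maize, soybean meal — only DDGS. The crude protein requirement is met with equality.
That vertex is x3 = 3.916.
Total cost: 0.4·3.916 = 1.5664.

€1.57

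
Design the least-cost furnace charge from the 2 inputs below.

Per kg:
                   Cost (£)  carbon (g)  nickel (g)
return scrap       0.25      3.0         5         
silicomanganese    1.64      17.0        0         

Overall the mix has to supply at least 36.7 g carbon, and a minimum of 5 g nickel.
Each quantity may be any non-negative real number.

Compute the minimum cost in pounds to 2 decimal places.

£3.06

Let x1 = kg of return scrap, x2 = kg of silicomanganese.
min 0.25x1 + 1.64x2 subject to:
  3x1 + 17x2 ≥ 36.7   (carbon)
  5x1 ≥ 5   (nickel)
  x1, x2 ≥ 0.
The optimal basis is {return scrap}; silicomanganese drops out. Binding constraint: carbon.
That vertex is x1 = 12.23.
Objective = 0.25·12.23 = 3.0575.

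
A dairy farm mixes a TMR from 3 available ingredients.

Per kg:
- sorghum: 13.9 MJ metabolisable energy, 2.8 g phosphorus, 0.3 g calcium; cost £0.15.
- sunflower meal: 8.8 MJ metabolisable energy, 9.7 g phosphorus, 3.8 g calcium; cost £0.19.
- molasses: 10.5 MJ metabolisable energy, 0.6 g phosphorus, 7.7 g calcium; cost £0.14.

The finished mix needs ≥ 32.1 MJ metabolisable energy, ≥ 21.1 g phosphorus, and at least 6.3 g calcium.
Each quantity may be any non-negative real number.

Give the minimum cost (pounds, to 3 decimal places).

Set it up as a linear program. Let x1 = kg of sorghum, x2 = kg of sunflower meal, x3 = kg of molasses.
Minimise 0.15x1 + 0.19x2 + 0.14x3 with:
  13.9x1 + 8.8x2 + 10.5x3 ≥ 32.1   (metabolisable energy)
  2.8x1 + 9.7x2 + 0.6x3 ≥ 21.1   (phosphorus)
  0.3x1 + 3.8x2 + 7.7x3 ≥ 6.3   (calcium)
  x1, x2, x3 ≥ 0.
The cheapest feasible vertex uses only sorghum, sunflower meal; molasses is not used. The metabolisable energy and phosphorus requirements are met with equality.
So sorghum = 1.141 kg, sunflower meal = 1.846 kg.
Total cost: 0.15·1.141 + 0.19·1.846 = 0.52189.

£0.522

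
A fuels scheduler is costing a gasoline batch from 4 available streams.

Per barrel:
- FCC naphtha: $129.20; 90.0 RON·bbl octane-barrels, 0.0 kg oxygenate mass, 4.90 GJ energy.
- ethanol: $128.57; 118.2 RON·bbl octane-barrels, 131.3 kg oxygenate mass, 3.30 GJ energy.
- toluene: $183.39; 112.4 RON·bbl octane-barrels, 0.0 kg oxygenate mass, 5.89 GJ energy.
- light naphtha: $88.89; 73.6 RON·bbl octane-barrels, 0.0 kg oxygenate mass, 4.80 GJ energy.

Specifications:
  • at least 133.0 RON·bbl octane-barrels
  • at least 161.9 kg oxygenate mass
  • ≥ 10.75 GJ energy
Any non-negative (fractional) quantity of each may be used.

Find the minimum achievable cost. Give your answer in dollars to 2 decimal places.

Let x1 = barrels of FCC naphtha, x2 = barrels of ethanol, x3 = barrels of toluene, x4 = barrels of light naphtha.
min 129.2x1 + 128.57x2 + 183.39x3 + 88.89x4 subject to:
  90x1 + 118.2x2 + 112.4x3 + 73.6x4 ≥ 133   (octane-barrels)
  131.3x2 ≥ 161.9   (oxygenate mass)
  4.9x1 + 3.3x2 + 5.89x3 + 4.8x4 ≥ 10.75   (energy)
  x1, x2, x3, x4 ≥ 0.
The cheapest feasible vertex uses only ethanol, light naphtha; FCC naphtha, toluene are not used. The oxygenate mass and energy requirements are met with equality.
Optimal quantities: ethanol = 1.233 barrels, light naphtha = 1.392 barrels.
Objective = 128.57·1.233 + 88.89·1.392 = 282.2617.

$282.26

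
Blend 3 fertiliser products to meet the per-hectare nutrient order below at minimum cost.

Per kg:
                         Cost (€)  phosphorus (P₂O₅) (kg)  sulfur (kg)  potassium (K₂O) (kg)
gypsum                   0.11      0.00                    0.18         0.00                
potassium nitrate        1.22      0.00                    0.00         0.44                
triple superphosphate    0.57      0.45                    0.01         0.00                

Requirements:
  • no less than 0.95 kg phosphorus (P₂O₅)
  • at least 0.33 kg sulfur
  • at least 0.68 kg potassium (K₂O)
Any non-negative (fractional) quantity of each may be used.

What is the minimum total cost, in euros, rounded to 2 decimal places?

€3.28

Treat it as an LP. Let x1 = kg of gypsum, x2 = kg of potassium nitrate, x3 = kg of triple superphosphate.
min 0.11x1 + 1.22x2 + 0.57x3 with:
  0.45x3 ≥ 0.95   (phosphorus (P₂O₅))
  0.18x1 + 0.01x3 ≥ 0.33   (sulfur)
  0.44x2 ≥ 0.68   (potassium (K₂O))
  x1, x2, x3 ≥ 0.
All 3 inputs are positive at the optimum. The phosphorus (P₂O₅), sulfur, potassium (K₂O) requirements are met with equality.
Optimal quantities: gypsum = 1.716 kg, potassium nitrate = 1.545 kg, triple superphosphate = 2.111 kg.
Total cost: 0.11·1.716 + 1.22·1.545 + 0.57·2.111 = 3.2769.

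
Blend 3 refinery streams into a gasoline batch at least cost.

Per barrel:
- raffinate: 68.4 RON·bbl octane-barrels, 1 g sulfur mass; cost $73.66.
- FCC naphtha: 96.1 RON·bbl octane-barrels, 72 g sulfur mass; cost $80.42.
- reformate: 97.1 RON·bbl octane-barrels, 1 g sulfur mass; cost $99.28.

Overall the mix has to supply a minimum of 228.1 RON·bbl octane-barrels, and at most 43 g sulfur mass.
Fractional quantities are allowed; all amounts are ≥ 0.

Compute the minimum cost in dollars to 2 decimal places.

Let x1 = barrels of raffinate, x2 = barrels of FCC naphtha, x3 = barrels of reformate.
Minimise 73.66x1 + 80.42x2 + 99.28x3 subject to:
  68.4x1 + 96.1x2 + 97.1x3 ≥ 228.1   (octane-barrels)
  1x1 + 72x2 + 1x3 ≤ 43   (sulfur mass)
  x1, x2, x3 ≥ 0.
The cheapest feasible vertex uses only FCC naphtha, reformate; raffinate is not used. Binding constraints: octane-barrels and sulfur mass.
So FCC naphtha = 0.57246 barrels, reformate = 1.7826 barrels.
Cost = 80.42·0.57246 + 99.28·1.7826 = 223.0138.

$223.01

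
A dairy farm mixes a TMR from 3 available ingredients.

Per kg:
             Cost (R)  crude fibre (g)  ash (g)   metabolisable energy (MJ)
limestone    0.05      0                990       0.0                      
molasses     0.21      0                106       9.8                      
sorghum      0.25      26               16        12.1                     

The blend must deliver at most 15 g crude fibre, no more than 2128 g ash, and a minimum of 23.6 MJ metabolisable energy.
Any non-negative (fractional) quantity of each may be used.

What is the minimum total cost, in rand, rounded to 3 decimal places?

Treat it as an LP. Let x1 = kg of limestone, x2 = kg of molasses, x3 = kg of sorghum.
Minimise 0.05x1 + 0.21x2 + 0.25x3 s.t.:
  26x3 ≤ 15   (crude fibre)
  990x1 + 106x2 + 16x3 ≤ 2128   (ash)
  9.8x2 + 12.1x3 ≥ 23.6   (metabolisable energy)
  x1, x2, x3 ≥ 0.
The optimal basis is {molasses, sorghum}; limestone drops out. There the crude fibre and metabolisable energy constraints are tight.
That vertex is x2 = 1.696, x3 = 0.5769.
Hence cost = 0.21·1.696 + 0.25·0.5769 = R0.50039.

R0.500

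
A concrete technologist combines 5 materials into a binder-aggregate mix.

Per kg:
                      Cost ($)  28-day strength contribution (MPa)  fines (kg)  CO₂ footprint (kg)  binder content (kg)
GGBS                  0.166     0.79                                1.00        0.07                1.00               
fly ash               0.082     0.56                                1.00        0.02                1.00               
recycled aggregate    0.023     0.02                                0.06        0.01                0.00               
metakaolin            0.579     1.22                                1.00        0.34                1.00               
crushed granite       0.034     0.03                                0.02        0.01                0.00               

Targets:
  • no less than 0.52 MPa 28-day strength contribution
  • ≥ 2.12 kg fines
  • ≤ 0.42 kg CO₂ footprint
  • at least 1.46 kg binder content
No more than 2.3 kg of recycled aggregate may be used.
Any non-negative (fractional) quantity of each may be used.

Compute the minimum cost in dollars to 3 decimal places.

Let x1 = kg of GGBS, x2 = kg of fly ash, x3 = kg of recycled aggregate, x4 = kg of metakaolin, x5 = kg of crushed granite.
Minimise 0.166x1 + 0.082x2 + 0.023x3 + 0.579x4 + 0.034x5 s.t.:
  0.79x1 + 0.56x2 + 0.02x3 + 1.22x4 + 0.03x5 ≥ 0.52   (28-day strength contribution)
  1x1 + 1x2 + 0.06x3 + 1x4 + 0.02x5 ≥ 2.12   (fines)
  0.07x1 + 0.02x2 + 0.01x3 + 0.34x4 + 0.01x5 ≤ 0.42   (CO₂ footprint)
  1x1 + 1x2 + 1x4 ≥ 1.46   (binder content)
  x3 ≤ 2.3
  x1, x2, x3, x4, x5 ≥ 0.
The optimal basis is {fly ash}; GGBS, recycled aggregate, metakaolin, crushed granite drop out. Binding constraint: fines.
That vertex is x2 = 2.12.
Total cost: 0.082·2.12 = 0.17384.

$0.174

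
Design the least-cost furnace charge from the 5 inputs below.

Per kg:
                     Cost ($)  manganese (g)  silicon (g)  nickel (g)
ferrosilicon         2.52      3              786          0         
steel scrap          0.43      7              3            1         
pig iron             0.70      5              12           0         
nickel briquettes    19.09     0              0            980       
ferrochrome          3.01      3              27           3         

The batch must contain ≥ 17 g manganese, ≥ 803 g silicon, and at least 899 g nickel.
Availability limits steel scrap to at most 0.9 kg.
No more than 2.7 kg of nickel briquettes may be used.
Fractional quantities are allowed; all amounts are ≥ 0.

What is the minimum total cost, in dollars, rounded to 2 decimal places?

$21.47

Treat it as an LP. Let x1 = kg of ferrosilicon, x2 = kg of steel scrap, x3 = kg of pig iron, x4 = kg of nickel briquettes, x5 = kg of ferrochrome.
min 2.52x1 + 0.43x2 + 0.7x3 + 19.09x4 + 3.01x5 with:
  3x1 + 7x2 + 5x3 + 3x5 ≥ 17   (manganese)
  786x1 + 3x2 + 12x3 + 27x5 ≥ 803   (silicon)
  1x2 + 980x4 + 3x5 ≥ 899   (nickel)
  x2 ≤ 0.9
  x4 ≤ 2.7
  x1, x2, x3, x4, x5 ≥ 0.
The optimal basis is {ferrosilicon, steel scrap, pig iron, nickel briquettes}; ferrochrome drops out. The manganese, silicon, nickel, the steel scrap cap requirements are met with equality.
That vertex is x1 = 0.9946, x2 = 0.9, x3 = 1.543, x4 = 0.9164.
Hence cost = 2.52·0.9946 + 0.43·0.9 + 0.7·1.543 + 19.09·0.9164 = $21.4676.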